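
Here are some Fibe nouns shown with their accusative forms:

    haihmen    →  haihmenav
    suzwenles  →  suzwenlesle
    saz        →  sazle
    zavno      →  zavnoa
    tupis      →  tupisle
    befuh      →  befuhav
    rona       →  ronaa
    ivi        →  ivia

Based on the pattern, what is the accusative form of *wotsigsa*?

The alternation tracks the final sound of the stem — -le when the stem ends in a sibilant (*suzwenles*, *saz*, *tupis*); -av when the stem ends in a non-sibilant consonant (*haihmen*, *befuh*); -a when the stem ends in a vowel (*zavno*, *rona*, *ivi*).
Since the final sound of *wotsigsa* is /a/ (a vowel), it takes -a, giving *wotsigsaa*.

wotsigsaa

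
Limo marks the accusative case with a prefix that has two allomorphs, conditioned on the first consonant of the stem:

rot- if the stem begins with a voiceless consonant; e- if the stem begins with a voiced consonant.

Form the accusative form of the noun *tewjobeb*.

rottewjobeb

*tewjobeb*: first consonant = /t/, voiceless → rot- → *rottewjobeb*.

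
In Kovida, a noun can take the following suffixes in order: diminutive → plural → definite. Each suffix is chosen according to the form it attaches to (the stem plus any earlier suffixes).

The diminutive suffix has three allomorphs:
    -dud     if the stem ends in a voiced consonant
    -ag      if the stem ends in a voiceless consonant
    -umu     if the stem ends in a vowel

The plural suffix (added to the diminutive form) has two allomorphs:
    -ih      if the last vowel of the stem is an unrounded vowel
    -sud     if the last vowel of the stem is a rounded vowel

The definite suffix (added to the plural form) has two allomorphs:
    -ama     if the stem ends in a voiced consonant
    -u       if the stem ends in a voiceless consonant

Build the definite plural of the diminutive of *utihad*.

*utihad*: final sound = /d/, a voiced consonant → -dud → *utihaddud*.
The last vowel of the diminutive form *utihaddud* is /u/, which is a rounded vowel, so the plural suffix is -sud, giving *utihaddudsud*.
The plural form *utihaddudsud* — final consonant /d/ (voiced) → -ama → *utihaddudsudama*.

utihaddudsudama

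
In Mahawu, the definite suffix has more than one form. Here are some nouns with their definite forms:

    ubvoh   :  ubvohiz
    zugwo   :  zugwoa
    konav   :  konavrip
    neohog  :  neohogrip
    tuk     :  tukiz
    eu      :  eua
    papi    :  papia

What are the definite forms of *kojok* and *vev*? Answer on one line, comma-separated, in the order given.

The pattern is voicing of the final sound: -iz when the stem ends in a voiceless consonant (*ubvoh*, *tuk*); -rip when the stem ends in a voiced consonant (*konav*, *neohog*); -a when the stem ends in a vowel (*zugwo*, *eu*, *papi*).
*kojok*: final sound = /k/, a voiceless consonant → -iz → *kojokiz*.
*vev*: final sound = /v/, a voiced consonant → -rip → *vevrip*.

kojokiz, vevrip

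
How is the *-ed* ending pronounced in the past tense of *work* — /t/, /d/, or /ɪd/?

/t/

The stem *work* ends in a voiceless consonant other than /t/.
The -ed suffix is realized as /ɪd/ after /t, d/; as /t/ after other voiceless consonants; and as /d/ after other voiced sounds.
So -ed on *work* is pronounced /t/.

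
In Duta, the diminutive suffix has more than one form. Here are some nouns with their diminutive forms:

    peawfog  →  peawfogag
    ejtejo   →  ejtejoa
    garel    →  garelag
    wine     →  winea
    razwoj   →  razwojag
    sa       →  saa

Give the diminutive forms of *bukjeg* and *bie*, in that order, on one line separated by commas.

bukjegag, biea

The alternation tracks the final sound of the stem — -ag when the stem ends in a consonant (*peawfog*, *garel*, *razwoj*); -a when the stem ends in a vowel (*ejtejo*, *wine*, *sa*).
*bukjeg* — final sound /g/ (a consonant) → -ag → *bukjegag*.
Since the final sound of *bie* is /e/ (a vowel), it takes -a, giving *biea*.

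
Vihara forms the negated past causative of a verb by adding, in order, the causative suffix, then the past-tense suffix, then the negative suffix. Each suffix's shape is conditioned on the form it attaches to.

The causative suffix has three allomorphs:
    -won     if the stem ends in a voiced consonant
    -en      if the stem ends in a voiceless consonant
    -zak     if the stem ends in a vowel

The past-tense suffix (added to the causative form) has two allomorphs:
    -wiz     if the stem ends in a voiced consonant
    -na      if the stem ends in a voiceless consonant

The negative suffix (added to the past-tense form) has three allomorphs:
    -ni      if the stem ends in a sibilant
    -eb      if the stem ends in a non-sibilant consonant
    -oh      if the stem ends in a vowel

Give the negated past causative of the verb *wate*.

watezaknaoh

*wate*: final sound = /e/, a vowel → -zak → *watezak*.
The causative form *watezak* — final consonant /k/ (voiceless) → -na → *watezakna*.
The past-tense form *watezakna*: final sound = /a/, a vowel → -oh → *watezaknaoh*.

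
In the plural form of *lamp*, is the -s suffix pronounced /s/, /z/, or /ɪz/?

The stem *lamp* ends in a voiceless non-sibilant consonant.
The plural suffix surfaces as /ɪz/ after sibilants, /s/ after other voiceless consonants, and /z/ after other voiced sounds.
So the plural -s on *lamp* is pronounced /s/.

/s/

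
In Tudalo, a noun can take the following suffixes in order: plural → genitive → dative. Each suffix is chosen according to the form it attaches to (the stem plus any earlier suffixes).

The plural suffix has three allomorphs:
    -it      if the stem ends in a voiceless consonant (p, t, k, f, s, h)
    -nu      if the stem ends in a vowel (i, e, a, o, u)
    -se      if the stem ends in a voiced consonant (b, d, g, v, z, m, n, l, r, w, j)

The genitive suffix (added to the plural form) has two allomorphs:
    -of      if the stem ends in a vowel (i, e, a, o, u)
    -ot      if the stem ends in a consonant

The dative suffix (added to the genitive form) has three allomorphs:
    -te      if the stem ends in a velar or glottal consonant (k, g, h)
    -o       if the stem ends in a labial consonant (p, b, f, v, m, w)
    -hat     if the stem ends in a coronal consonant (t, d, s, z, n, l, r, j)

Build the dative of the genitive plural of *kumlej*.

kumlejseofo

*kumlej*: final sound = /j/, a voiced consonant → -se → *kumlejse*.
The final sound of the plural form *kumlejse* is /e/, which is a vowel, so the genitive suffix is -of, giving *kumlejseof*.
The genitive form *kumlejseof*: final consonant = /f/, labial → -o → *kumlejseofo*.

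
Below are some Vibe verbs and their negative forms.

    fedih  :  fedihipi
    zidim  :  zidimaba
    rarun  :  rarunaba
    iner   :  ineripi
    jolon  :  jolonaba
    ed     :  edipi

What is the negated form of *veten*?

The suffix is conditioned by the final consonant: -aba when the stem ends in a nasal (*zidim*, *rarun*, *jolon*); -ipi when the stem ends in a non-nasal consonant (*fedih*, *iner*, *ed*).
*veten* — final consonant /n/ (a nasal) → -aba → *vetenaba*.

vetenaba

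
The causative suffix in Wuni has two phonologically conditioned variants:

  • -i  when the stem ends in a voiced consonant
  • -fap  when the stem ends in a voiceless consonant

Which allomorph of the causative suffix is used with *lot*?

Since the final consonant of *lot* is /t/ (voiceless), it takes -fap.

-fap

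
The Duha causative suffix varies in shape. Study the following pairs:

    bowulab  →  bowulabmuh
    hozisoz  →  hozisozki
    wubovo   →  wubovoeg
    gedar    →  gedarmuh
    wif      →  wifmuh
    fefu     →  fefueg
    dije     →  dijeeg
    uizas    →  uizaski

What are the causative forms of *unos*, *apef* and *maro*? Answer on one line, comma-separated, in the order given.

unoski, apefmuh, maroeg

The suffix is conditioned by the final sound: -ki when the stem ends in a sibilant (*hozisoz*, *uizas*); -muh when the stem ends in a non-sibilant consonant (*bowulab*, *gedar*, *wif*); -eg when the stem ends in a vowel (*wubovo*, *fefu*, *dije*).
The final sound of *unos* is /s/, which is a sibilant, so the suffix is -ki, giving *unoski*.
*apef*: final sound = /f/, a non-sibilant consonant → -muh → *apefmuh*.
Since the final sound of *maro* is /o/ (a vowel), it takes -eg, giving *maroeg*.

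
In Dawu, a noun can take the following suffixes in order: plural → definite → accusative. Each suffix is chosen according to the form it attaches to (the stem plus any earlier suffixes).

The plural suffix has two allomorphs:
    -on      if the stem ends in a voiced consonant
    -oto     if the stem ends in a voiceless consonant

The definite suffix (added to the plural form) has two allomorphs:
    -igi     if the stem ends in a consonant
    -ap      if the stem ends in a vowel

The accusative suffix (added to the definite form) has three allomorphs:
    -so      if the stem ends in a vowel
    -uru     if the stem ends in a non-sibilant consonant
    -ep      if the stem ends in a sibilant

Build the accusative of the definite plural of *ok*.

Since the final consonant of *ok* is /k/ (voiceless), it takes -oto, giving *okoto*.
The plural form *okoto*: final sound = /o/, a vowel → -ap → *okotoap*.
The definite form *okotoap* — final sound /p/ (a non-sibilant consonant) → -uru → *okotoapuru*.

okotoapuru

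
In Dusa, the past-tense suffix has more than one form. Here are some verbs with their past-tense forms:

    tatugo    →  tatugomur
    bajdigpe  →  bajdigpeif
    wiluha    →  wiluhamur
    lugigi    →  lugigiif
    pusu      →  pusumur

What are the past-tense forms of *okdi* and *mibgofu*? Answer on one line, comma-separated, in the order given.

The alternation tracks the last vowel of the stem — -if when the last vowel of the stem is a front vowel (*bajdigpe*, *lugigi*); -mur when the last vowel of the stem is a back vowel (*tatugo*, *wiluha*, *pusu*).
*okdi* — last vowel /i/ (a front vowel) → -if → *okdiif*.
Since the last vowel of *mibgofu* is /u/ (a back vowel), it takes -mur, giving *mibgofumur*.

okdiif, mibgofumur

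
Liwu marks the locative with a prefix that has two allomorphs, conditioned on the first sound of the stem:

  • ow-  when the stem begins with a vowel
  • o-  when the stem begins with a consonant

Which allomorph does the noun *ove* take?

*ove* — first sound /o/ (a vowel) → ow-.

ow-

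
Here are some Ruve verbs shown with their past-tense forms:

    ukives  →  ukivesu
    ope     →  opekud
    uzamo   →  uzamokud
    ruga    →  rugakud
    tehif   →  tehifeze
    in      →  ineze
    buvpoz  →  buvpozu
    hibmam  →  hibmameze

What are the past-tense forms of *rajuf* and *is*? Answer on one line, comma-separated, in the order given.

The alternation tracks the final sound of the stem — -u when the stem ends in a sibilant (*ukives*, *buvpoz*); -eze when the stem ends in a non-sibilant consonant (*tehif*, *in*, *hibmam*); -kud when the stem ends in a vowel (*ope*, *uzamo*, *ruga*).
Since the final sound of *rajuf* is /f/ (a non-sibilant consonant), it takes -eze, giving *rajufeze*.
*is*: final sound = /s/, a sibilant → -u → *isu*.

rajufeze, isu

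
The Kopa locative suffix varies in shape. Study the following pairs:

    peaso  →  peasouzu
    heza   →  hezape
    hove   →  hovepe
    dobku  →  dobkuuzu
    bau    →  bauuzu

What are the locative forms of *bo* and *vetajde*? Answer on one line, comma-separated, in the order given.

The alternation tracks the last vowel of the stem — -uzu when the last vowel of the stem is a rounded vowel (*peaso*, *dobku*, *bau*); -pe when the last vowel of the stem is an unrounded vowel (*heza*, *hove*).
*bo*: last vowel = /o/, a rounded vowel → -uzu → *bouzu*.
The last vowel of *vetajde* is /e/, which is an unrounded vowel, so the suffix is -pe, giving *vetajdepe*.

bouzu, vetajdepe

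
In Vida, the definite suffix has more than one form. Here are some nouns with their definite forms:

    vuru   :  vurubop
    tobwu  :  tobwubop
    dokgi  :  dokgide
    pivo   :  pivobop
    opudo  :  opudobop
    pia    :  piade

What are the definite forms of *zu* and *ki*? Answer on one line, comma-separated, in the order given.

The alternation tracks the last vowel of the stem — -bop when the last vowel of the stem is a rounded vowel (*vuru*, *tobwu*, *pivo*, *opudo*); -de when the last vowel of the stem is an unrounded vowel (*dokgi*, *pia*).
Since the last vowel of *zu* is /u/ (a rounded vowel), it takes -bop, giving *zubop*.
The last vowel of *ki* is /i/, which is an unrounded vowel, so the suffix is -de, giving *kide*.

zubop, kide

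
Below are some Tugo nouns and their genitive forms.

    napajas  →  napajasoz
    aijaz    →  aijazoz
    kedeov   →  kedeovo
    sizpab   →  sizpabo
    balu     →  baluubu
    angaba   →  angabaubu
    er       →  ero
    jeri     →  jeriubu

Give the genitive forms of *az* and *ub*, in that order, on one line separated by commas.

Looking at the final sound of each stem: -oz when the stem ends in a sibilant (*napajas*, *aijaz*); -o when the stem ends in a non-sibilant consonant (*kedeov*, *sizpab*, *er*); -ubu when the stem ends in a vowel (*balu*, *angaba*, *jeri*).
Since the final sound of *az* is /z/ (a sibilant), it takes -oz, giving *azoz*.
The final sound of *ub* is /b/, which is a non-sibilant consonant, so the suffix is -o, giving *ubo*.

azoz, ubo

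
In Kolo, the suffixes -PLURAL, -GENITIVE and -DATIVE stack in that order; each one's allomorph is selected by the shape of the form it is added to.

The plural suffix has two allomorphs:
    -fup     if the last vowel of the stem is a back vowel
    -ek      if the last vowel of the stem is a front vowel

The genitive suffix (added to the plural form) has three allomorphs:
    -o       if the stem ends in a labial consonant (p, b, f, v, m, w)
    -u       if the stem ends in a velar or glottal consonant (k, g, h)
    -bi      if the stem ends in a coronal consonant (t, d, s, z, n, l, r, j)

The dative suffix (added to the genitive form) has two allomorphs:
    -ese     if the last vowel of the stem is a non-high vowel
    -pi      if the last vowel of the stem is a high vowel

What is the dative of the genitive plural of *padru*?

*padru*: last vowel = /u/, a back vowel → -fup → *padrufup*.
The plural form *padrufup* — final consonant /p/ (labial) → -o → *padrufupo*.
The genitive form *padrufupo* — last vowel /o/ (a non-high vowel) → -ese → *padrufupoese*.

padrufupoese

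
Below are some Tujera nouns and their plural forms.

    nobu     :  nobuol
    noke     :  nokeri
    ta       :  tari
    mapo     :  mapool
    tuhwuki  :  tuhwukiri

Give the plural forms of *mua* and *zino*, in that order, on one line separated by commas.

muari, zinool

Looking at the last vowel of each stem: -ol when the last vowel of the stem is a rounded vowel (*nobu*, *mapo*); -ri when the last vowel of the stem is an unrounded vowel (*noke*, *ta*, *tuhwuki*).
*mua* — last vowel /a/ (an unrounded vowel) → -ri → *muari*.
Since the last vowel of *zino* is /o/ (a rounded vowel), it takes -ol, giving *zinool*.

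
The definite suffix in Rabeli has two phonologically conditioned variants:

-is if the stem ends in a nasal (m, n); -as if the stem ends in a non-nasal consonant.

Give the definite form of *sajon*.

sajonis

Since the final consonant of *sajon* is /n/ (a nasal), it takes -is, giving *sajonis*.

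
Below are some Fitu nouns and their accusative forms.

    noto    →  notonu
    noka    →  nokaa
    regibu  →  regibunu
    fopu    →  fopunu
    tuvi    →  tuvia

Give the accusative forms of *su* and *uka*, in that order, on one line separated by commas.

The pattern is rounding harmony: -nu when the last vowel of the stem is a rounded vowel (*noto*, *regibu*, *fopu*); -a when the last vowel of the stem is an unrounded vowel (*noka*, *tuvi*).
*su* — last vowel /u/ (a rounded vowel) → -nu → *sunu*.
*uka*: last vowel = /a/, an unrounded vowel → -a → *ukaa*.

sunu, ukaa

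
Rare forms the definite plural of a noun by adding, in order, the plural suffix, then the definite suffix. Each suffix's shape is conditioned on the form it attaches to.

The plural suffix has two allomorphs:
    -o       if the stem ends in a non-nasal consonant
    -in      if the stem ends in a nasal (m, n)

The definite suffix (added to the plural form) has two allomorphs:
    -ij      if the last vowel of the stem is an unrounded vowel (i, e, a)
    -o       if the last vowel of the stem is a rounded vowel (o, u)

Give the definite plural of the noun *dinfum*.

*dinfum*: final consonant = /m/, a nasal → -in → *dinfumin*.
Since the last vowel of the plural form *dinfumin* is /i/ (an unrounded vowel), it takes -ij, giving *dinfuminij*.

dinfuminij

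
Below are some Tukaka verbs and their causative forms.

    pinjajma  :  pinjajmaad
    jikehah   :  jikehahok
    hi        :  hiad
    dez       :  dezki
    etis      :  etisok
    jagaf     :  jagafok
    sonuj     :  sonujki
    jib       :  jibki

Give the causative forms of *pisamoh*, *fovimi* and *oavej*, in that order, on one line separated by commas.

The pattern is voicing of the final sound: -ok when the stem ends in a voiceless consonant (*jikehah*, *etis*, *jagaf*); -ki when the stem ends in a voiced consonant (*dez*, *sonuj*, *jib*); -ad when the stem ends in a vowel (*pinjajma*, *hi*).
*pisamoh*: final sound = /h/, a voiceless consonant → -ok → *pisamohok*.
*fovimi* — final sound /i/ (a vowel) → -ad → *fovimiad*.
Since the final sound of *oavej* is /j/ (a voiced consonant), it takes -ki, giving *oavejki*.

pisamohok, fovimiad, oavejki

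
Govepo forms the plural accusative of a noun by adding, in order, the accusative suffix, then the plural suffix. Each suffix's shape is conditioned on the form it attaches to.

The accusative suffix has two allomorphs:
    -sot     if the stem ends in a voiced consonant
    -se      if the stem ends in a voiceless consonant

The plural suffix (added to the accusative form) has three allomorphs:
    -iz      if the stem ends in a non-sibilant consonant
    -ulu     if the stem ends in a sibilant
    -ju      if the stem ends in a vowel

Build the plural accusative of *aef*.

The final consonant of *aef* is /f/, which is voiceless, so the accusative suffix is -se, giving *aefse*.
The accusative form *aefse* — final sound /e/ (a vowel) → -ju → *aefseju*.

aefseju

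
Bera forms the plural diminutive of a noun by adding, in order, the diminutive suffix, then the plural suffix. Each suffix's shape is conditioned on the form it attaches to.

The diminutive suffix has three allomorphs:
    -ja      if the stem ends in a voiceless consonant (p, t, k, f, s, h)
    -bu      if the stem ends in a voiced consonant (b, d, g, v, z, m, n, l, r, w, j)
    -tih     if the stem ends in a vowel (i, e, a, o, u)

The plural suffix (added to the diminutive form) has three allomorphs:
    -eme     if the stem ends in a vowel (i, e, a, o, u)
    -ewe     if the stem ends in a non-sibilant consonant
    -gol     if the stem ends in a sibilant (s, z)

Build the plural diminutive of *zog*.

Since the final sound of *zog* is /g/ (a voiced consonant), it takes -bu, giving *zogbu*.
The diminutive form *zogbu* — final sound /u/ (a vowel) → -eme → *zogbueme*.

zogbueme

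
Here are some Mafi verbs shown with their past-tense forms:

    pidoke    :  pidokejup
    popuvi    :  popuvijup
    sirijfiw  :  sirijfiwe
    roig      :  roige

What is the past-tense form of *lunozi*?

The pattern is consonant vs. vowel: -e when the stem ends in a consonant (*sirijfiw*, *roig*); -jup when the stem ends in a vowel (*pidoke*, *popuvi*).
*lunozi*: final sound = /i/, a vowel → -jup → *lunozijup*.

lunozijup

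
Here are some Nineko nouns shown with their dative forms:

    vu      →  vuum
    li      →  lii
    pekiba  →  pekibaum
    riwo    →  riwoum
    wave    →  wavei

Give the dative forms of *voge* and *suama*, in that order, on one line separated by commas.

The suffix is conditioned by the last vowel: -i when the last vowel of the stem is a front vowel (*li*, *wave*); -um when the last vowel of the stem is a back vowel (*vu*, *pekiba*, *riwo*).
*voge* — last vowel /e/ (a front vowel) → -i → *vogei*.
*suama*: last vowel = /a/, a back vowel → -um → *suamaum*.

vogei, suamaum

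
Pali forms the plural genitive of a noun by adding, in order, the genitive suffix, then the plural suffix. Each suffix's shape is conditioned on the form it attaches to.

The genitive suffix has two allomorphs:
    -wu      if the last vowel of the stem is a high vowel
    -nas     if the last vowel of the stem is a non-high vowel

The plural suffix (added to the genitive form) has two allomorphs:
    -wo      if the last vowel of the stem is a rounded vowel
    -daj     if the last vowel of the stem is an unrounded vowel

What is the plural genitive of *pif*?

pifwuwo

*pif*: last vowel = /i/, a high vowel → -wu → *pifwu*.
The last vowel of the genitive form *pifwu* is /u/, which is a rounded vowel, so the plural suffix is -wo, giving *pifwuwo*.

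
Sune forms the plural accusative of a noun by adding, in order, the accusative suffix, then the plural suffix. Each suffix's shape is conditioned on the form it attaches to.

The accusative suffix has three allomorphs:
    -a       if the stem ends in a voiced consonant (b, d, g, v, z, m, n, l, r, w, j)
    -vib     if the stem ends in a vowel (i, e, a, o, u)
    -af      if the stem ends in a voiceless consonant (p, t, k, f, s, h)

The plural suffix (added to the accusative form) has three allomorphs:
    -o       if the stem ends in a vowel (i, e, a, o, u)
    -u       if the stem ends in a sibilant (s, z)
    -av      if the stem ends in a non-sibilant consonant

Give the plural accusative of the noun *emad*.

Since the final sound of *emad* is /d/ (a voiced consonant), it takes -a, giving *emada*.
Since the final sound of the accusative form *emada* is /a/ (a vowel), it takes -o, giving *emadao*.

emadao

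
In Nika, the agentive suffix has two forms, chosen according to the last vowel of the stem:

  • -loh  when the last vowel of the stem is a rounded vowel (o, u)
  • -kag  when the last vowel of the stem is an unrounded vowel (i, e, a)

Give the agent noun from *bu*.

buloh

Since the last vowel of *bu* is /u/ (a rounded vowel), it takes -loh, giving *buloh*.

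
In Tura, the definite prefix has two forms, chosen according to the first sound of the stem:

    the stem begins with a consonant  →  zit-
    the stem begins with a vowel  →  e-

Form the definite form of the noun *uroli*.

Since the first sound of *uroli* is /u/ (a vowel), it takes e-, giving *euroli*.

euroli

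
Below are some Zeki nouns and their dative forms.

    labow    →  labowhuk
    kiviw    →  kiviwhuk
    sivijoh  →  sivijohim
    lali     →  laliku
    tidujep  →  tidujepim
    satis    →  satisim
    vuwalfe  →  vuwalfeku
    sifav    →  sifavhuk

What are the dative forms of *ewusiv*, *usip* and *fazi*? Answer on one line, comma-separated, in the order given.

ewusivhuk, usipim, faziku

The pattern is voicing of the final sound: -im when the stem ends in a voiceless consonant (*sivijoh*, *tidujep*, *satis*); -huk when the stem ends in a voiced consonant (*labow*, *kiviw*, *sifav*); -ku when the stem ends in a vowel (*lali*, *vuwalfe*).
*ewusiv*: final sound = /v/, a voiced consonant → -huk → *ewusivhuk*.
The final sound of *usip* is /p/, which is a voiceless consonant, so the suffix is -im, giving *usipim*.
*fazi*: final sound = /i/, a vowel → -ku → *faziku*.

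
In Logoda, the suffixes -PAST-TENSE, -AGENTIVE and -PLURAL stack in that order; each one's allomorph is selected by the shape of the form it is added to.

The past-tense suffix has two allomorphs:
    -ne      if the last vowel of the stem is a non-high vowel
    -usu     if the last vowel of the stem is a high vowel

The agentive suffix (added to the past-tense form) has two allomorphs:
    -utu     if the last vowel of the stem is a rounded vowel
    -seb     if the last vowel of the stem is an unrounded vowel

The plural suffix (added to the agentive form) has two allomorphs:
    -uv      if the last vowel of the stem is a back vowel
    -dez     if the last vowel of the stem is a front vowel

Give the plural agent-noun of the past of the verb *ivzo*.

ivzonesebdez

*ivzo*: last vowel = /o/, a non-high vowel → -ne → *ivzone*.
The last vowel of the past-tense form *ivzone* is /e/, which is an unrounded vowel, so the agentive suffix is -seb, giving *ivzoneseb*.
Since the last vowel of the agentive form *ivzoneseb* is /e/ (a front vowel), it takes -dez, giving *ivzonesebdez*.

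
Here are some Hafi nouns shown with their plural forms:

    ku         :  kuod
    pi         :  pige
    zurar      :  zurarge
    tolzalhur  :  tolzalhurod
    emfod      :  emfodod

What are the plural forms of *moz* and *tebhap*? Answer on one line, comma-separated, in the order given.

mozod, tebhapge

The pattern is rounding harmony: -od when the last vowel of the stem is a rounded vowel (*ku*, *tolzalhur*, *emfod*); -ge when the last vowel of the stem is an unrounded vowel (*pi*, *zurar*).
Since the last vowel of *moz* is /o/ (a rounded vowel), it takes -od, giving *mozod*.
*tebhap*: last vowel = /a/, an unrounded vowel → -ge → *tebhapge*.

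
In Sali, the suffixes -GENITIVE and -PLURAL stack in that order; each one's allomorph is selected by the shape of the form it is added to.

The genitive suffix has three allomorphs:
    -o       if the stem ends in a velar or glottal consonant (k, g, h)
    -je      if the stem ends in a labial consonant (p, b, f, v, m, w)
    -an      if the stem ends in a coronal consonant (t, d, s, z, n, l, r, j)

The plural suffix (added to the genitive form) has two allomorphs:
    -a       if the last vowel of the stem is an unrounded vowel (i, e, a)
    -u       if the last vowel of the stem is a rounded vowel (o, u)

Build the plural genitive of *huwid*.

huwidana

*huwid*: final consonant = /d/, coronal → -an → *huwidan*.
Since the last vowel of the genitive form *huwidan* is /a/ (an unrounded vowel), it takes -a, giving *huwidana*.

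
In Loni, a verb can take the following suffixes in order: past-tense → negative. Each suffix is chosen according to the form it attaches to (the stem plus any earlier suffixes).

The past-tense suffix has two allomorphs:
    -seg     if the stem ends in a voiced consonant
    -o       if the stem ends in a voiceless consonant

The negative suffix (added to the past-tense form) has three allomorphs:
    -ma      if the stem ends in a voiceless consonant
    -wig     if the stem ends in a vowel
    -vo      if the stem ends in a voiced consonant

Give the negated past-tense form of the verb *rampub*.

The final consonant of *rampub* is /b/, which is voiced, so the past-tense suffix is -seg, giving *rampubseg*.
The past-tense form *rampubseg*: final sound = /g/, a voiced consonant → -vo → *rampubsegvo*.

rampubsegvo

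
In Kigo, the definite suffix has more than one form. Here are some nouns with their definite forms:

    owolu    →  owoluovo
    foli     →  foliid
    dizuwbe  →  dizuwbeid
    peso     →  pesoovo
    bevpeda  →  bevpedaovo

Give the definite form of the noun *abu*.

abuovo

The suffix is conditioned by the last vowel: -id when the last vowel of the stem is a front vowel (*foli*, *dizuwbe*); -ovo when the last vowel of the stem is a back vowel (*owolu*, *peso*, *bevpeda*).
*abu* — last vowel /u/ (a back vowel) → -ovo → *abuovo*.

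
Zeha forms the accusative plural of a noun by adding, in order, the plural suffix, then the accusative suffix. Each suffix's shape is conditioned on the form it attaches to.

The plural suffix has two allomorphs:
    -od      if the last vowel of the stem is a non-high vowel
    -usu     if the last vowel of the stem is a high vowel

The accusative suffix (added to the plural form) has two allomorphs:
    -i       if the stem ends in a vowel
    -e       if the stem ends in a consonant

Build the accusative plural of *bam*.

bamode

Since the last vowel of *bam* is /a/ (a non-high vowel), it takes -od, giving *bamod*.
The plural form *bamod*: final sound = /d/, a consonant → -e → *bamode*.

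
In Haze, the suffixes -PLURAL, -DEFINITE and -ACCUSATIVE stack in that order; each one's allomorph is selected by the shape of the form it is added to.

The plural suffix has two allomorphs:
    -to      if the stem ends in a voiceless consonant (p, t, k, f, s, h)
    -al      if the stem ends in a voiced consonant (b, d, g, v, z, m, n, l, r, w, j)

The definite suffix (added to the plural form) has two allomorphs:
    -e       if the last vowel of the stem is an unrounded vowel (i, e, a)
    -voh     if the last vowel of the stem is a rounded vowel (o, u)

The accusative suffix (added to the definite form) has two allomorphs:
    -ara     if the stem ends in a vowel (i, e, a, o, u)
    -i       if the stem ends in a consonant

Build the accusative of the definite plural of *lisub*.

*lisub* — final consonant /b/ (voiced) → -al → *lisubal*.
The last vowel of the plural form *lisubal* is /a/, which is an unrounded vowel, so the definite suffix is -e, giving *lisubale*.
Since the final sound of the definite form *lisubale* is /e/ (a vowel), it takes -ara, giving *lisubaleara*.

lisubaleara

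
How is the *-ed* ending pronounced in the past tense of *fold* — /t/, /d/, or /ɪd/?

The stem *fold* ends in /t/ or /d/.
The -ed suffix is realized as /ɪd/ after /t, d/; as /t/ after other voiceless consonants; and as /d/ after other voiced sounds.
So -ed on *fold* is pronounced /ɪd/.

/ɪd/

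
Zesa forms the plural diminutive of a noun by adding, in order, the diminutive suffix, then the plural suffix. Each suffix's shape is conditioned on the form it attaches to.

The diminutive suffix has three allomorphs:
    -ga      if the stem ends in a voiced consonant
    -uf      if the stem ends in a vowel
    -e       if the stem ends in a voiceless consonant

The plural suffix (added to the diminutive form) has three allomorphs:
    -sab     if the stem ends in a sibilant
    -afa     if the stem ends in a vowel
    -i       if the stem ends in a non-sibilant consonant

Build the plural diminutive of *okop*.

The final sound of *okop* is /p/, which is a voiceless consonant, so the diminutive suffix is -e, giving *okope*.
The diminutive form *okope* — final sound /e/ (a vowel) → -afa → *okopeafa*.

okopeafa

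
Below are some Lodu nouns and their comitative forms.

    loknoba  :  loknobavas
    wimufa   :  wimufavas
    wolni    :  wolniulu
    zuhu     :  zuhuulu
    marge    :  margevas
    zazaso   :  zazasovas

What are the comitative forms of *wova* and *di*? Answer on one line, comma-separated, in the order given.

The suffix is conditioned by the last vowel: -ulu when the last vowel of the stem is a high vowel (*wolni*, *zuhu*); -vas when the last vowel of the stem is a non-high vowel (*loknoba*, *wimufa*, *marge*, *zazaso*).
Since the last vowel of *wova* is /a/ (a non-high vowel), it takes -vas, giving *wovavas*.
*di* — last vowel /i/ (a high vowel) → -ulu → *diulu*.

wovavas, diulu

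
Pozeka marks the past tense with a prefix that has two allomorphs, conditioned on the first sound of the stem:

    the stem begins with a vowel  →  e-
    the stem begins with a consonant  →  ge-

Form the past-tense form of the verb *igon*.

*igon*: first sound = /i/, a vowel → e- → *eigon*.

eigon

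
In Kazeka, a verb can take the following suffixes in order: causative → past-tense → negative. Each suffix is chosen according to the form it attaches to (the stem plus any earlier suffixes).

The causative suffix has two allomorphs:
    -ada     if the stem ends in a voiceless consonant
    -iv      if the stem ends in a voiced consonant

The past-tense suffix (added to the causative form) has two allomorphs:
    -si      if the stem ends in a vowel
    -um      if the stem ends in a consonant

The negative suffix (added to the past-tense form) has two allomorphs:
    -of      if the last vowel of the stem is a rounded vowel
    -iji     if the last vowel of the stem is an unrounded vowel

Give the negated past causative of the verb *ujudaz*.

*ujudaz*: final consonant = /z/, voiced → -iv → *ujudaziv*.
The final sound of the causative form *ujudaziv* is /v/, which is a consonant, so the past-tense suffix is -um, giving *ujudazivum*.
The past-tense form *ujudazivum*: last vowel = /u/, a rounded vowel → -of → *ujudazivumof*.

ujudazivumof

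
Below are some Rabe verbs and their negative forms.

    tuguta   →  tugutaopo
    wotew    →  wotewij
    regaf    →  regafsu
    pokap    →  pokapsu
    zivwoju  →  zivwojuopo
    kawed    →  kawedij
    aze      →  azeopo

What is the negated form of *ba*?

The alternation tracks the final sound of the stem — -su when the stem ends in a voiceless consonant (*regaf*, *pokap*); -ij when the stem ends in a voiced consonant (*wotew*, *kawed*); -opo when the stem ends in a vowel (*tuguta*, *zivwoju*, *aze*).
*ba*: final sound = /a/, a vowel → -opo → *baopo*.

baopo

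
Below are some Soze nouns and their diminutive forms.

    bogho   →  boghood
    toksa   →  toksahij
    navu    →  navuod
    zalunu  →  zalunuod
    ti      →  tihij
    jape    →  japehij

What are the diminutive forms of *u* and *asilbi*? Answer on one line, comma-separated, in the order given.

The alternation tracks the last vowel of the stem — -od when the last vowel of the stem is a rounded vowel (*bogho*, *navu*, *zalunu*); -hij when the last vowel of the stem is an unrounded vowel (*toksa*, *ti*, *jape*).
*u*: last vowel = /u/, a rounded vowel → -od → *uod*.
The last vowel of *asilbi* is /i/, which is an unrounded vowel, so the suffix is -hij, giving *asilbihij*.

uod, asilbihij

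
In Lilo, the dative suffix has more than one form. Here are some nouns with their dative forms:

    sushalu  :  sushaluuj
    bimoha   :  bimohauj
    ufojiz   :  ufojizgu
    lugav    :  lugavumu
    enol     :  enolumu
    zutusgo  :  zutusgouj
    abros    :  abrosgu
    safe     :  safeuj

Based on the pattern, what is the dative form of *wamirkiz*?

wamirkizgu

The suffix is conditioned by the final sound: -gu when the stem ends in a sibilant (*ufojiz*, *abros*); -umu when the stem ends in a non-sibilant consonant (*lugav*, *enol*); -uj when the stem ends in a vowel (*sushalu*, *bimoha*, *zutusgo*, *safe*).
The final sound of *wamirkiz* is /z/, which is a sibilant, so the suffix is -gu, giving *wamirkizgu*.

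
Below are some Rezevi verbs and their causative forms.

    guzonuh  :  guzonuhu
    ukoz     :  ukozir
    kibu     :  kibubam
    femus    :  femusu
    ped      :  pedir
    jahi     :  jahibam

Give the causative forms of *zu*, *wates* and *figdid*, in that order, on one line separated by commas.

zubam, watesu, figdidir

The pattern is voicing of the final sound: -u when the stem ends in a voiceless consonant (*guzonuh*, *femus*); -ir when the stem ends in a voiced consonant (*ukoz*, *ped*); -bam when the stem ends in a vowel (*kibu*, *jahi*).
Since the final sound of *zu* is /u/ (a vowel), it takes -bam, giving *zubam*.
Since the final sound of *wates* is /s/ (a voiceless consonant), it takes -u, giving *watesu*.
*figdid*: final sound = /d/, a voiced consonant → -ir → *figdidir*.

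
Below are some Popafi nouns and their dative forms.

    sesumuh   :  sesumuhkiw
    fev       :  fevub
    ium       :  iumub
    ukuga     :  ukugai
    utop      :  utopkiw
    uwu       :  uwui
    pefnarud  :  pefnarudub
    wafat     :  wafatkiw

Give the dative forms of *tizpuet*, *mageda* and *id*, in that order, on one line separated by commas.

Looking at the final sound of each stem: -kiw when the stem ends in a voiceless consonant (*sesumuh*, *utop*, *wafat*); -ub when the stem ends in a voiced consonant (*fev*, *ium*, *pefnarud*); -i when the stem ends in a vowel (*ukuga*, *uwu*).
*tizpuet* — final sound /t/ (a voiceless consonant) → -kiw → *tizpuetkiw*.
*mageda*: final sound = /a/, a vowel → -i → *magedai*.
The final sound of *id* is /d/, which is a voiced consonant, so the suffix is -ub, giving *idub*.

tizpuetkiw, magedai, idub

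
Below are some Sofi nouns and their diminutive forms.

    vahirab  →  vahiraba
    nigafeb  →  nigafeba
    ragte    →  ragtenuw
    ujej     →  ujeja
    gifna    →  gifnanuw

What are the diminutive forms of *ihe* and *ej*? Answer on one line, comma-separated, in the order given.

ihenuw, eja

The pattern is consonant vs. vowel: -a when the stem ends in a consonant (*vahirab*, *nigafeb*, *ujej*); -nuw when the stem ends in a vowel (*ragte*, *gifna*).
*ihe* — final sound /e/ (a vowel) → -nuw → *ihenuw*.
*ej*: final sound = /j/, a consonant → -a → *eja*.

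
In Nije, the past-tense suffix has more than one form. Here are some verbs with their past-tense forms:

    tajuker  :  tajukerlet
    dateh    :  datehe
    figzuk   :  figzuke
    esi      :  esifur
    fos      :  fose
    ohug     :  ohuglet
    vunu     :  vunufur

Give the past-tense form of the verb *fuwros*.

fuwrose

The alternation tracks the final sound of the stem — -e when the stem ends in a voiceless consonant (*dateh*, *figzuk*, *fos*); -let when the stem ends in a voiced consonant (*tajuker*, *ohug*); -fur when the stem ends in a vowel (*esi*, *vunu*).
The final sound of *fuwros* is /s/, which is a voiceless consonant, so the suffix is -e, giving *fuwrose*.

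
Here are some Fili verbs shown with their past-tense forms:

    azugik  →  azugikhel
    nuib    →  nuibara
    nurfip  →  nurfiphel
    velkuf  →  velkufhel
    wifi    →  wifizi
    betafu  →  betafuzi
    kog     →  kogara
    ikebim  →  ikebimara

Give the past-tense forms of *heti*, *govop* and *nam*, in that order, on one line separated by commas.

The alternation tracks the final sound of the stem — -hel when the stem ends in a voiceless consonant (*azugik*, *nurfip*, *velkuf*); -ara when the stem ends in a voiced consonant (*nuib*, *kog*, *ikebim*); -zi when the stem ends in a vowel (*wifi*, *betafu*).
*heti* — final sound /i/ (a vowel) → -zi → *hetizi*.
The final sound of *govop* is /p/, which is a voiceless consonant, so the suffix is -hel, giving *govophel*.
Since the final sound of *nam* is /m/ (a voiced consonant), it takes -ara, giving *namara*.

hetizi, govophel, namara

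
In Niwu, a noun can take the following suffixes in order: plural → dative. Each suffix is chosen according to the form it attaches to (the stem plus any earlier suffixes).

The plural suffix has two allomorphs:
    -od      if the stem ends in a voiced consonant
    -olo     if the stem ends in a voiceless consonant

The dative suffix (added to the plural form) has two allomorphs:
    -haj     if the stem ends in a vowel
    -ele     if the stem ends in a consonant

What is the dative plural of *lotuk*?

lotukolohaj

*lotuk*: final consonant = /k/, voiceless → -olo → *lotukolo*.
The final sound of the plural form *lotukolo* is /o/, which is a vowel, so the dative suffix is -haj, giving *lotukolohaj*.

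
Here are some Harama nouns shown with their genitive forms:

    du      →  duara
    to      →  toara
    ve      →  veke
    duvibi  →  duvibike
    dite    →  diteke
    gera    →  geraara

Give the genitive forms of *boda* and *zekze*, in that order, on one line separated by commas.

The pattern is front/back vowel harmony: -ke when the last vowel of the stem is a front vowel (*ve*, *duvibi*, *dite*); -ara when the last vowel of the stem is a back vowel (*du*, *to*, *gera*).
*boda*: last vowel = /a/, a back vowel → -ara → *bodaara*.
Since the last vowel of *zekze* is /e/ (a front vowel), it takes -ke, giving *zekzeke*.

bodaara, zekzeke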